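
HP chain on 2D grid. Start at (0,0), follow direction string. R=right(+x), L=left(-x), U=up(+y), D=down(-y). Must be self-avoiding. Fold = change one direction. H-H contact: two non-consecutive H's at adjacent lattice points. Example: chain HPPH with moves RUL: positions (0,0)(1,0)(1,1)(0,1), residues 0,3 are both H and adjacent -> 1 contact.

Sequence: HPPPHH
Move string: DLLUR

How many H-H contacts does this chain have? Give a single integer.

Answer: 1

Derivation:
Positions: [(0, 0), (0, -1), (-1, -1), (-2, -1), (-2, 0), (-1, 0)]
H-H contact: residue 0 @(0,0) - residue 5 @(-1, 0)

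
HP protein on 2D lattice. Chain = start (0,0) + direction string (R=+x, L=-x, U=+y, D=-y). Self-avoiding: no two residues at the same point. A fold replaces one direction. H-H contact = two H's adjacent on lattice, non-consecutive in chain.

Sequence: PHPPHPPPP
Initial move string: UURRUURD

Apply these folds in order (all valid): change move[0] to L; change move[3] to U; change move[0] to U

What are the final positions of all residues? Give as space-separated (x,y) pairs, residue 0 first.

Answer: (0,0) (0,1) (0,2) (1,2) (1,3) (1,4) (1,5) (2,5) (2,4)

Derivation:
Initial moves: UURRUURD
Fold: move[0]->L => LURRUURD (positions: [(0, 0), (-1, 0), (-1, 1), (0, 1), (1, 1), (1, 2), (1, 3), (2, 3), (2, 2)])
Fold: move[3]->U => LURUUURD (positions: [(0, 0), (-1, 0), (-1, 1), (0, 1), (0, 2), (0, 3), (0, 4), (1, 4), (1, 3)])
Fold: move[0]->U => UURUUURD (positions: [(0, 0), (0, 1), (0, 2), (1, 2), (1, 3), (1, 4), (1, 5), (2, 5), (2, 4)])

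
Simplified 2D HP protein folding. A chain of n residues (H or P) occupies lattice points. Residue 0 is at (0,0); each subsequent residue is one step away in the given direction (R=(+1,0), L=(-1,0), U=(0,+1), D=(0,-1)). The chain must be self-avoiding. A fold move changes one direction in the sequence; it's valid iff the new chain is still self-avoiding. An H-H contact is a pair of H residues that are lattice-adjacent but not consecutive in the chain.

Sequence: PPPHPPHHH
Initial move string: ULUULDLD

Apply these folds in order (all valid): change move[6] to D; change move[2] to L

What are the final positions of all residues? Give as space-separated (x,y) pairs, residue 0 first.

Answer: (0,0) (0,1) (-1,1) (-2,1) (-2,2) (-3,2) (-3,1) (-3,0) (-3,-1)

Derivation:
Initial moves: ULUULDLD
Fold: move[6]->D => ULUULDDD (positions: [(0, 0), (0, 1), (-1, 1), (-1, 2), (-1, 3), (-2, 3), (-2, 2), (-2, 1), (-2, 0)])
Fold: move[2]->L => ULLULDDD (positions: [(0, 0), (0, 1), (-1, 1), (-2, 1), (-2, 2), (-3, 2), (-3, 1), (-3, 0), (-3, -1)])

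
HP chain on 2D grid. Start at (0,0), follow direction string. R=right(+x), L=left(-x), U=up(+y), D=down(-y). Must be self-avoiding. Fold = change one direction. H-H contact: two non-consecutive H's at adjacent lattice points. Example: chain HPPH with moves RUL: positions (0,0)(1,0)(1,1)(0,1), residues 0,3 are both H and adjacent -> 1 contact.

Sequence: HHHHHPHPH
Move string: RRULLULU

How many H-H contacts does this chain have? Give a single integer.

Positions: [(0, 0), (1, 0), (2, 0), (2, 1), (1, 1), (0, 1), (0, 2), (-1, 2), (-1, 3)]
H-H contact: residue 1 @(1,0) - residue 4 @(1, 1)

Answer: 1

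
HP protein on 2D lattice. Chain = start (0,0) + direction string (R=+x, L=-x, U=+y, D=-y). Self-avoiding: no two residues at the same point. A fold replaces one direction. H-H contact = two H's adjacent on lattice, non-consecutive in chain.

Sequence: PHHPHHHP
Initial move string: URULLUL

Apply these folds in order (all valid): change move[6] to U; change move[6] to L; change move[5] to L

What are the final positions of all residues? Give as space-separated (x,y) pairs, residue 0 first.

Initial moves: URULLUL
Fold: move[6]->U => URULLUU (positions: [(0, 0), (0, 1), (1, 1), (1, 2), (0, 2), (-1, 2), (-1, 3), (-1, 4)])
Fold: move[6]->L => URULLUL (positions: [(0, 0), (0, 1), (1, 1), (1, 2), (0, 2), (-1, 2), (-1, 3), (-2, 3)])
Fold: move[5]->L => URULLLL (positions: [(0, 0), (0, 1), (1, 1), (1, 2), (0, 2), (-1, 2), (-2, 2), (-3, 2)])

Answer: (0,0) (0,1) (1,1) (1,2) (0,2) (-1,2) (-2,2) (-3,2)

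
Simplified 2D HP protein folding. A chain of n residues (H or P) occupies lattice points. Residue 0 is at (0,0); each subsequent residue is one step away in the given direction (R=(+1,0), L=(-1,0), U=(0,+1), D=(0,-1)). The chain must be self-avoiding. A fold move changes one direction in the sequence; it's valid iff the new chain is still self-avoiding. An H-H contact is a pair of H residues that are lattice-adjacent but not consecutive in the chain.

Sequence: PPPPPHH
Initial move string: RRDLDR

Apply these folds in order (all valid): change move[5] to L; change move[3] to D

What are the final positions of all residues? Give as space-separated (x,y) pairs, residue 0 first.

Answer: (0,0) (1,0) (2,0) (2,-1) (2,-2) (2,-3) (1,-3)

Derivation:
Initial moves: RRDLDR
Fold: move[5]->L => RRDLDL (positions: [(0, 0), (1, 0), (2, 0), (2, -1), (1, -1), (1, -2), (0, -2)])
Fold: move[3]->D => RRDDDL (positions: [(0, 0), (1, 0), (2, 0), (2, -1), (2, -2), (2, -3), (1, -3)])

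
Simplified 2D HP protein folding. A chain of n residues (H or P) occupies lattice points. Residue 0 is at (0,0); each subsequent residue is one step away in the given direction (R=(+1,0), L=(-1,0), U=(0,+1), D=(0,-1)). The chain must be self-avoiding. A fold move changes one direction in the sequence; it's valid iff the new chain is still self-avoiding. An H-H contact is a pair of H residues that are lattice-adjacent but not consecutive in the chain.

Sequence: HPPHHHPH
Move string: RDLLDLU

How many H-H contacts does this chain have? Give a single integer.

Answer: 2

Derivation:
Positions: [(0, 0), (1, 0), (1, -1), (0, -1), (-1, -1), (-1, -2), (-2, -2), (-2, -1)]
H-H contact: residue 0 @(0,0) - residue 3 @(0, -1)
H-H contact: residue 4 @(-1,-1) - residue 7 @(-2, -1)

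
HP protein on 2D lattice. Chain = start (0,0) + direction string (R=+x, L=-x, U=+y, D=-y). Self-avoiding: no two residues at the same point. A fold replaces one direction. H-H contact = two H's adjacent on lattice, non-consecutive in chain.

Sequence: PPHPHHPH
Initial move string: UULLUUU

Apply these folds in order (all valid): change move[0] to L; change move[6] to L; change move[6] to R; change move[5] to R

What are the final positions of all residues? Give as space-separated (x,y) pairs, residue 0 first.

Initial moves: UULLUUU
Fold: move[0]->L => LULLUUU (positions: [(0, 0), (-1, 0), (-1, 1), (-2, 1), (-3, 1), (-3, 2), (-3, 3), (-3, 4)])
Fold: move[6]->L => LULLUUL (positions: [(0, 0), (-1, 0), (-1, 1), (-2, 1), (-3, 1), (-3, 2), (-3, 3), (-4, 3)])
Fold: move[6]->R => LULLUUR (positions: [(0, 0), (-1, 0), (-1, 1), (-2, 1), (-3, 1), (-3, 2), (-3, 3), (-2, 3)])
Fold: move[5]->R => LULLURR (positions: [(0, 0), (-1, 0), (-1, 1), (-2, 1), (-3, 1), (-3, 2), (-2, 2), (-1, 2)])

Answer: (0,0) (-1,0) (-1,1) (-2,1) (-3,1) (-3,2) (-2,2) (-1,2)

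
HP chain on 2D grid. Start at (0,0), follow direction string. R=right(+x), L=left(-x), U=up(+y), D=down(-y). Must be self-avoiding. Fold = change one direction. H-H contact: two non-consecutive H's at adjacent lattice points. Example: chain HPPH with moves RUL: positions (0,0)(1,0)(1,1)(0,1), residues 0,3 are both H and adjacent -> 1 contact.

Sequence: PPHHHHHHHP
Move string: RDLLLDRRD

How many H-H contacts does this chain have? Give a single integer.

Answer: 2

Derivation:
Positions: [(0, 0), (1, 0), (1, -1), (0, -1), (-1, -1), (-2, -1), (-2, -2), (-1, -2), (0, -2), (0, -3)]
H-H contact: residue 3 @(0,-1) - residue 8 @(0, -2)
H-H contact: residue 4 @(-1,-1) - residue 7 @(-1, -2)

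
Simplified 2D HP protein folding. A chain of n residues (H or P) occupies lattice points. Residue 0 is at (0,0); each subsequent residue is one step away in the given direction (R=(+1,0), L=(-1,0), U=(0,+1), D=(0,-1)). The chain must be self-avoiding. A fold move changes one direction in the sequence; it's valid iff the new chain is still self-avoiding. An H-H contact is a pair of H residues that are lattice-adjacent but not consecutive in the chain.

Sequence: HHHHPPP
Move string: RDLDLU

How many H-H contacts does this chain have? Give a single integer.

Positions: [(0, 0), (1, 0), (1, -1), (0, -1), (0, -2), (-1, -2), (-1, -1)]
H-H contact: residue 0 @(0,0) - residue 3 @(0, -1)

Answer: 1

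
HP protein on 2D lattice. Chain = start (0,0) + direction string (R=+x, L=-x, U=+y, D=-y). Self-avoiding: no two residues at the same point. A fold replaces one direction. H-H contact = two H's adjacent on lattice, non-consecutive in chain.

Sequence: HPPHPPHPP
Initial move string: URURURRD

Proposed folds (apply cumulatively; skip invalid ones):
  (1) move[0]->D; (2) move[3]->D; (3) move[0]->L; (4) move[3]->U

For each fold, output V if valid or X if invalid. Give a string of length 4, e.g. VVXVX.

Initial: URURURRD -> [(0, 0), (0, 1), (1, 1), (1, 2), (2, 2), (2, 3), (3, 3), (4, 3), (4, 2)]
Fold 1: move[0]->D => DRURURRD VALID
Fold 2: move[3]->D => DRUDURRD INVALID (collision), skipped
Fold 3: move[0]->L => LRURURRD INVALID (collision), skipped
Fold 4: move[3]->U => DRUUURRD VALID

Answer: VXXV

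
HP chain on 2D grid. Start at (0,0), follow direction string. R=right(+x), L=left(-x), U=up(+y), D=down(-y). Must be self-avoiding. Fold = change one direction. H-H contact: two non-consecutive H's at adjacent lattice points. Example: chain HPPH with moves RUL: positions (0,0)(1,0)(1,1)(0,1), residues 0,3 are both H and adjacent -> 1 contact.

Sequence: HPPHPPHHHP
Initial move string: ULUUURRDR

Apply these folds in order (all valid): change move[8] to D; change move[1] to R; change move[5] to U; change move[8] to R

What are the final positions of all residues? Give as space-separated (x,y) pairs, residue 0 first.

Answer: (0,0) (0,1) (1,1) (1,2) (1,3) (1,4) (1,5) (2,5) (2,4) (3,4)

Derivation:
Initial moves: ULUUURRDR
Fold: move[8]->D => ULUUURRDD (positions: [(0, 0), (0, 1), (-1, 1), (-1, 2), (-1, 3), (-1, 4), (0, 4), (1, 4), (1, 3), (1, 2)])
Fold: move[1]->R => URUUURRDD (positions: [(0, 0), (0, 1), (1, 1), (1, 2), (1, 3), (1, 4), (2, 4), (3, 4), (3, 3), (3, 2)])
Fold: move[5]->U => URUUUURDD (positions: [(0, 0), (0, 1), (1, 1), (1, 2), (1, 3), (1, 4), (1, 5), (2, 5), (2, 4), (2, 3)])
Fold: move[8]->R => URUUUURDR (positions: [(0, 0), (0, 1), (1, 1), (1, 2), (1, 3), (1, 4), (1, 5), (2, 5), (2, 4), (3, 4)])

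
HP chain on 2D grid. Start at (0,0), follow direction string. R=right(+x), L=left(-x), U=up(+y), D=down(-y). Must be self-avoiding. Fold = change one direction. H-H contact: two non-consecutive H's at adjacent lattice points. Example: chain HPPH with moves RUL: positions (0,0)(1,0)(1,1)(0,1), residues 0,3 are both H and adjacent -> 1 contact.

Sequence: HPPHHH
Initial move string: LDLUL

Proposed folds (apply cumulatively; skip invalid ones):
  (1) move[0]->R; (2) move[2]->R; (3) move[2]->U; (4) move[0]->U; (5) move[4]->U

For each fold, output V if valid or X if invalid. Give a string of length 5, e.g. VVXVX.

Initial: LDLUL -> [(0, 0), (-1, 0), (-1, -1), (-2, -1), (-2, 0), (-3, 0)]
Fold 1: move[0]->R => RDLUL INVALID (collision), skipped
Fold 2: move[2]->R => LDRUL INVALID (collision), skipped
Fold 3: move[2]->U => LDUUL INVALID (collision), skipped
Fold 4: move[0]->U => UDLUL INVALID (collision), skipped
Fold 5: move[4]->U => LDLUU VALID

Answer: XXXXV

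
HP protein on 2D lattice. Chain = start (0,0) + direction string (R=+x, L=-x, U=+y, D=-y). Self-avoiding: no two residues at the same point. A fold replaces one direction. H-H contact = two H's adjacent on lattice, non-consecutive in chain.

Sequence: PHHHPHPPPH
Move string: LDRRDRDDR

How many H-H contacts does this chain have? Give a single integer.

Answer: 0

Derivation:
Positions: [(0, 0), (-1, 0), (-1, -1), (0, -1), (1, -1), (1, -2), (2, -2), (2, -3), (2, -4), (3, -4)]
No H-H contacts found.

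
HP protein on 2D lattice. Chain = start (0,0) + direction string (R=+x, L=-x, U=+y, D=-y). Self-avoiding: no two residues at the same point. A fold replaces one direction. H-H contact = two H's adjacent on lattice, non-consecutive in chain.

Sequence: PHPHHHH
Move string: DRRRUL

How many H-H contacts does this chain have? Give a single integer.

Positions: [(0, 0), (0, -1), (1, -1), (2, -1), (3, -1), (3, 0), (2, 0)]
H-H contact: residue 3 @(2,-1) - residue 6 @(2, 0)

Answer: 1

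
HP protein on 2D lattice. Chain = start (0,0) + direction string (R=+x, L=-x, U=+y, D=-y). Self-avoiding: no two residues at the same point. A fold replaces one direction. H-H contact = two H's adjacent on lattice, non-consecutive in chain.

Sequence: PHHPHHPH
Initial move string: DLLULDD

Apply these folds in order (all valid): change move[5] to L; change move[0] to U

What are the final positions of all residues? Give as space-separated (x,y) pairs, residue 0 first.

Answer: (0,0) (0,1) (-1,1) (-2,1) (-2,2) (-3,2) (-4,2) (-4,1)

Derivation:
Initial moves: DLLULDD
Fold: move[5]->L => DLLULLD (positions: [(0, 0), (0, -1), (-1, -1), (-2, -1), (-2, 0), (-3, 0), (-4, 0), (-4, -1)])
Fold: move[0]->U => ULLULLD (positions: [(0, 0), (0, 1), (-1, 1), (-2, 1), (-2, 2), (-3, 2), (-4, 2), (-4, 1)])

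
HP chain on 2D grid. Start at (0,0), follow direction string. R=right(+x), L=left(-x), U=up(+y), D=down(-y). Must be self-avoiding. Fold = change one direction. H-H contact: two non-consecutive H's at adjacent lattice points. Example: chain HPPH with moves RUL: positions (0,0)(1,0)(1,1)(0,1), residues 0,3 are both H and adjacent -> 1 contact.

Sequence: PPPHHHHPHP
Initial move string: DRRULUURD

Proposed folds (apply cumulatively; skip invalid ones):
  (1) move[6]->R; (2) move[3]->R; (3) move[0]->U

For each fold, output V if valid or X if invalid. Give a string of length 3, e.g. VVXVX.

Answer: VXV

Derivation:
Initial: DRRULUURD -> [(0, 0), (0, -1), (1, -1), (2, -1), (2, 0), (1, 0), (1, 1), (1, 2), (2, 2), (2, 1)]
Fold 1: move[6]->R => DRRULURRD VALID
Fold 2: move[3]->R => DRRRLURRD INVALID (collision), skipped
Fold 3: move[0]->U => URRULURRD VALID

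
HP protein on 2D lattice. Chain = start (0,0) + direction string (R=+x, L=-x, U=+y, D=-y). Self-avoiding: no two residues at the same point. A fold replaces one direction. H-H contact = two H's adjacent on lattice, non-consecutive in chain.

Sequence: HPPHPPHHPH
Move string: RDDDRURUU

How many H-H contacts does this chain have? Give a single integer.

Positions: [(0, 0), (1, 0), (1, -1), (1, -2), (1, -3), (2, -3), (2, -2), (3, -2), (3, -1), (3, 0)]
H-H contact: residue 3 @(1,-2) - residue 6 @(2, -2)

Answer: 1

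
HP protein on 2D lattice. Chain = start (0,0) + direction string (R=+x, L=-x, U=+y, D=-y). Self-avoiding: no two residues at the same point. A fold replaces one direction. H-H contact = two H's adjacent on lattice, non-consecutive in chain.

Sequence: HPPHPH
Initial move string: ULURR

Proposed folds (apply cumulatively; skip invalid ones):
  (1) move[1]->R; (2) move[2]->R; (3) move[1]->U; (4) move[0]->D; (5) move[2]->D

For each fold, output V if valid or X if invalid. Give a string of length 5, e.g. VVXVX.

Answer: VVVXX

Derivation:
Initial: ULURR -> [(0, 0), (0, 1), (-1, 1), (-1, 2), (0, 2), (1, 2)]
Fold 1: move[1]->R => URURR VALID
Fold 2: move[2]->R => URRRR VALID
Fold 3: move[1]->U => UURRR VALID
Fold 4: move[0]->D => DURRR INVALID (collision), skipped
Fold 5: move[2]->D => UUDRR INVALID (collision), skipped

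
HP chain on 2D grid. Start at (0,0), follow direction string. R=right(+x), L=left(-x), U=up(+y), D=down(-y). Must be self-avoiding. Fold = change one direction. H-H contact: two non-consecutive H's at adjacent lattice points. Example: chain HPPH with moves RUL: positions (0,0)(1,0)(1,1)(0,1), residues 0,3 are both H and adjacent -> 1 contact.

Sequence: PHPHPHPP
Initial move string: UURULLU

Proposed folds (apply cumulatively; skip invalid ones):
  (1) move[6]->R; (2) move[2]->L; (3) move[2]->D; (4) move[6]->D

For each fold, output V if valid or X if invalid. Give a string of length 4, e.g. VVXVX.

Answer: XVXV

Derivation:
Initial: UURULLU -> [(0, 0), (0, 1), (0, 2), (1, 2), (1, 3), (0, 3), (-1, 3), (-1, 4)]
Fold 1: move[6]->R => UURULLR INVALID (collision), skipped
Fold 2: move[2]->L => UULULLU VALID
Fold 3: move[2]->D => UUDULLU INVALID (collision), skipped
Fold 4: move[6]->D => UULULLD VALID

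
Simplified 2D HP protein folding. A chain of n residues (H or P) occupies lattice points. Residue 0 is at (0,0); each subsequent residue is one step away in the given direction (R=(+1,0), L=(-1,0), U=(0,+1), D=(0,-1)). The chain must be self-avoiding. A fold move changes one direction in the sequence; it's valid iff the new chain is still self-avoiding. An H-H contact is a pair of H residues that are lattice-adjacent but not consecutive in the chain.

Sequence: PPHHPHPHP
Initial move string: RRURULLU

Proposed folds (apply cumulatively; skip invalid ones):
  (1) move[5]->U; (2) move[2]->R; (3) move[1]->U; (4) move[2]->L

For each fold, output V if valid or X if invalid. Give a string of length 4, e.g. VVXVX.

Initial: RRURULLU -> [(0, 0), (1, 0), (2, 0), (2, 1), (3, 1), (3, 2), (2, 2), (1, 2), (1, 3)]
Fold 1: move[5]->U => RRURUULU VALID
Fold 2: move[2]->R => RRRRUULU VALID
Fold 3: move[1]->U => RURRUULU VALID
Fold 4: move[2]->L => RULRUULU INVALID (collision), skipped

Answer: VVVX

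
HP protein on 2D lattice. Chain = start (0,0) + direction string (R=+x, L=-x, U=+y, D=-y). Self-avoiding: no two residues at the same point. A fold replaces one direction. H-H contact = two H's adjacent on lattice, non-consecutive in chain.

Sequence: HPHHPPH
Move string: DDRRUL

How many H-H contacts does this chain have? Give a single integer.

Positions: [(0, 0), (0, -1), (0, -2), (1, -2), (2, -2), (2, -1), (1, -1)]
H-H contact: residue 3 @(1,-2) - residue 6 @(1, -1)

Answer: 1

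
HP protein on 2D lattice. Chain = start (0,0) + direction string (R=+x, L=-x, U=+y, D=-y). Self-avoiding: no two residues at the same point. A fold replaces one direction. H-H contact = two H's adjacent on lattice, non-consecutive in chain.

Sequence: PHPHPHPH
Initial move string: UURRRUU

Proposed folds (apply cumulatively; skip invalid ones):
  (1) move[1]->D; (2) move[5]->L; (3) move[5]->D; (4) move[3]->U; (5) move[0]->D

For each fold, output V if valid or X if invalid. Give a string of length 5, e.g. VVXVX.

Initial: UURRRUU -> [(0, 0), (0, 1), (0, 2), (1, 2), (2, 2), (3, 2), (3, 3), (3, 4)]
Fold 1: move[1]->D => UDRRRUU INVALID (collision), skipped
Fold 2: move[5]->L => UURRRLU INVALID (collision), skipped
Fold 3: move[5]->D => UURRRDU INVALID (collision), skipped
Fold 4: move[3]->U => UURURUU VALID
Fold 5: move[0]->D => DURURUU INVALID (collision), skipped

Answer: XXXVX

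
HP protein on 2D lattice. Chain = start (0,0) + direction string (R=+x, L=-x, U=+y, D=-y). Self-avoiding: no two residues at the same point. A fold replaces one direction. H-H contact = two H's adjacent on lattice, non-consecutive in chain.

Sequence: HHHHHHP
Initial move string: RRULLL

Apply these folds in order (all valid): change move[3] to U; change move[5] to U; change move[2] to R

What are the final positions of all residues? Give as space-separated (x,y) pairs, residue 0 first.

Answer: (0,0) (1,0) (2,0) (3,0) (3,1) (2,1) (2,2)

Derivation:
Initial moves: RRULLL
Fold: move[3]->U => RRUULL (positions: [(0, 0), (1, 0), (2, 0), (2, 1), (2, 2), (1, 2), (0, 2)])
Fold: move[5]->U => RRUULU (positions: [(0, 0), (1, 0), (2, 0), (2, 1), (2, 2), (1, 2), (1, 3)])
Fold: move[2]->R => RRRULU (positions: [(0, 0), (1, 0), (2, 0), (3, 0), (3, 1), (2, 1), (2, 2)])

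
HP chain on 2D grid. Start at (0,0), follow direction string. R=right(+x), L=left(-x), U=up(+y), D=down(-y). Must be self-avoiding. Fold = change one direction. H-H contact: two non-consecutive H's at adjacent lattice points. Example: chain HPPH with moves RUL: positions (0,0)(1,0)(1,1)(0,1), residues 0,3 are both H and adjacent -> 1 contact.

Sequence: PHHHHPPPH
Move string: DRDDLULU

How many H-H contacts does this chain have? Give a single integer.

Positions: [(0, 0), (0, -1), (1, -1), (1, -2), (1, -3), (0, -3), (0, -2), (-1, -2), (-1, -1)]
H-H contact: residue 1 @(0,-1) - residue 8 @(-1, -1)

Answer: 1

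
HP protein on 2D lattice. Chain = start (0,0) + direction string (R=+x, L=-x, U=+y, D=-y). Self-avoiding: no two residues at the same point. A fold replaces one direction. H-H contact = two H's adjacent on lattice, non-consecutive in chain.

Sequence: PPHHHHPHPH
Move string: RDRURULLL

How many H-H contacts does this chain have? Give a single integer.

Answer: 1

Derivation:
Positions: [(0, 0), (1, 0), (1, -1), (2, -1), (2, 0), (3, 0), (3, 1), (2, 1), (1, 1), (0, 1)]
H-H contact: residue 4 @(2,0) - residue 7 @(2, 1)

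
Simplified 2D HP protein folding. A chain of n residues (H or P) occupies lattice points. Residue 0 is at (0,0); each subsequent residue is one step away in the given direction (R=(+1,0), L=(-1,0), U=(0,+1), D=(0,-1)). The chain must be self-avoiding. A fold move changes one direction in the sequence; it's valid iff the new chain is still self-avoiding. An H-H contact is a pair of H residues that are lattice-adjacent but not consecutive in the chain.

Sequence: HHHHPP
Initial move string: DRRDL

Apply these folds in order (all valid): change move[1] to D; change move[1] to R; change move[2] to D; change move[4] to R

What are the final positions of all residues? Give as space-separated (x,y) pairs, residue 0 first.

Answer: (0,0) (0,-1) (1,-1) (1,-2) (1,-3) (2,-3)

Derivation:
Initial moves: DRRDL
Fold: move[1]->D => DDRDL (positions: [(0, 0), (0, -1), (0, -2), (1, -2), (1, -3), (0, -3)])
Fold: move[1]->R => DRRDL (positions: [(0, 0), (0, -1), (1, -1), (2, -1), (2, -2), (1, -2)])
Fold: move[2]->D => DRDDL (positions: [(0, 0), (0, -1), (1, -1), (1, -2), (1, -3), (0, -3)])
Fold: move[4]->R => DRDDR (positions: [(0, 0), (0, -1), (1, -1), (1, -2), (1, -3), (2, -3)])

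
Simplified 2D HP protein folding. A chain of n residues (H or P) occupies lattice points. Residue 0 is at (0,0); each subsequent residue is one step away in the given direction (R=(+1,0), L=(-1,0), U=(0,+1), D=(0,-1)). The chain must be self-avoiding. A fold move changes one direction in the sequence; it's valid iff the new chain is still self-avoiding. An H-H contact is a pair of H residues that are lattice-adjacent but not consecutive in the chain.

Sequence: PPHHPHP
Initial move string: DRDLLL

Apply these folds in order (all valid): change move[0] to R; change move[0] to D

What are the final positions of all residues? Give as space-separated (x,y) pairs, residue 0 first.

Initial moves: DRDLLL
Fold: move[0]->R => RRDLLL (positions: [(0, 0), (1, 0), (2, 0), (2, -1), (1, -1), (0, -1), (-1, -1)])
Fold: move[0]->D => DRDLLL (positions: [(0, 0), (0, -1), (1, -1), (1, -2), (0, -2), (-1, -2), (-2, -2)])

Answer: (0,0) (0,-1) (1,-1) (1,-2) (0,-2) (-1,-2) (-2,-2)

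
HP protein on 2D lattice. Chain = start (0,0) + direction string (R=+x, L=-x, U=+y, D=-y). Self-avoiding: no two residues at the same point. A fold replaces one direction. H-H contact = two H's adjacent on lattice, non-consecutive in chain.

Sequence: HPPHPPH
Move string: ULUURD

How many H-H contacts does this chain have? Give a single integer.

Positions: [(0, 0), (0, 1), (-1, 1), (-1, 2), (-1, 3), (0, 3), (0, 2)]
H-H contact: residue 3 @(-1,2) - residue 6 @(0, 2)

Answer: 1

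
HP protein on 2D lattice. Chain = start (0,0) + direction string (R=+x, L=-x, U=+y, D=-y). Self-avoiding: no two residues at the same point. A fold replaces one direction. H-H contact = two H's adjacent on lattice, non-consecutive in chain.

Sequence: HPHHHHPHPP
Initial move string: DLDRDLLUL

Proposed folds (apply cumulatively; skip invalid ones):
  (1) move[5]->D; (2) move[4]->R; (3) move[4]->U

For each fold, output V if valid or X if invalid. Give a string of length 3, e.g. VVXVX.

Answer: VXX

Derivation:
Initial: DLDRDLLUL -> [(0, 0), (0, -1), (-1, -1), (-1, -2), (0, -2), (0, -3), (-1, -3), (-2, -3), (-2, -2), (-3, -2)]
Fold 1: move[5]->D => DLDRDDLUL VALID
Fold 2: move[4]->R => DLDRRDLUL INVALID (collision), skipped
Fold 3: move[4]->U => DLDRUDLUL INVALID (collision), skipped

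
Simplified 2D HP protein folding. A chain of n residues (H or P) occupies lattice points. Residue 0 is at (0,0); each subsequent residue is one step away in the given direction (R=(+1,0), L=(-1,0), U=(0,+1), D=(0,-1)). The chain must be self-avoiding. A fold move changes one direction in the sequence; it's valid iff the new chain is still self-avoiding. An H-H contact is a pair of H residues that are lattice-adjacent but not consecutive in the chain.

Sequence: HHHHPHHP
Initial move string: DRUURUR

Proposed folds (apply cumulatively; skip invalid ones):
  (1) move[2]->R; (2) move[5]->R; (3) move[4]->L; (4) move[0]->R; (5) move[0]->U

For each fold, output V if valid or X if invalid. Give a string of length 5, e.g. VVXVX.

Answer: VVXVV

Derivation:
Initial: DRUURUR -> [(0, 0), (0, -1), (1, -1), (1, 0), (1, 1), (2, 1), (2, 2), (3, 2)]
Fold 1: move[2]->R => DRRURUR VALID
Fold 2: move[5]->R => DRRURRR VALID
Fold 3: move[4]->L => DRRULRR INVALID (collision), skipped
Fold 4: move[0]->R => RRRURRR VALID
Fold 5: move[0]->U => URRURRR VALID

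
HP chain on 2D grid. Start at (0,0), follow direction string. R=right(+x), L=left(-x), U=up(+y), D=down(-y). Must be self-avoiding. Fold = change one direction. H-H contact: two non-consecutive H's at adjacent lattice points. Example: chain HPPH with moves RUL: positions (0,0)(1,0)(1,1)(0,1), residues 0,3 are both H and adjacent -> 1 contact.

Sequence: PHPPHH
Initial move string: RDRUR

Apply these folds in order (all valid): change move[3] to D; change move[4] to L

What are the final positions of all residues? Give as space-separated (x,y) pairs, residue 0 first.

Answer: (0,0) (1,0) (1,-1) (2,-1) (2,-2) (1,-2)

Derivation:
Initial moves: RDRUR
Fold: move[3]->D => RDRDR (positions: [(0, 0), (1, 0), (1, -1), (2, -1), (2, -2), (3, -2)])
Fold: move[4]->L => RDRDL (positions: [(0, 0), (1, 0), (1, -1), (2, -1), (2, -2), (1, -2)])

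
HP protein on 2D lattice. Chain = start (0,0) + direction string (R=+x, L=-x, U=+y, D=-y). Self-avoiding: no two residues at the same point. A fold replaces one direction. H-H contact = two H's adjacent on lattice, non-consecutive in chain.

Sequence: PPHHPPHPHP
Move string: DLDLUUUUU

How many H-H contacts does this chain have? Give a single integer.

Answer: 0

Derivation:
Positions: [(0, 0), (0, -1), (-1, -1), (-1, -2), (-2, -2), (-2, -1), (-2, 0), (-2, 1), (-2, 2), (-2, 3)]
No H-H contacts found.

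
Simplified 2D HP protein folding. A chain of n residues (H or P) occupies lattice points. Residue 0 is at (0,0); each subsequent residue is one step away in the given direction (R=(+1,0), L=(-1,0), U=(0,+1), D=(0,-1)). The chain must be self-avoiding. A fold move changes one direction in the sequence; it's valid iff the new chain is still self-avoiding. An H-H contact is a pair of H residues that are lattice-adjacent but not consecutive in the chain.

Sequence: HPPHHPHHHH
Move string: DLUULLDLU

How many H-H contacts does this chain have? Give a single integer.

Positions: [(0, 0), (0, -1), (-1, -1), (-1, 0), (-1, 1), (-2, 1), (-3, 1), (-3, 0), (-4, 0), (-4, 1)]
H-H contact: residue 0 @(0,0) - residue 3 @(-1, 0)
H-H contact: residue 6 @(-3,1) - residue 9 @(-4, 1)

Answer: 2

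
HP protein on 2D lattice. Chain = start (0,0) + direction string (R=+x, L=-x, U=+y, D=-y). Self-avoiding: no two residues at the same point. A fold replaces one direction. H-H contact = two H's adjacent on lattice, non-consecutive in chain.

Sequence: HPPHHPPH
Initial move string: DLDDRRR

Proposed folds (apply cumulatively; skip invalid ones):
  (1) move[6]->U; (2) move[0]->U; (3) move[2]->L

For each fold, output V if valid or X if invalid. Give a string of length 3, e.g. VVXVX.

Initial: DLDDRRR -> [(0, 0), (0, -1), (-1, -1), (-1, -2), (-1, -3), (0, -3), (1, -3), (2, -3)]
Fold 1: move[6]->U => DLDDRRU VALID
Fold 2: move[0]->U => ULDDRRU VALID
Fold 3: move[2]->L => ULLDRRU INVALID (collision), skipped

Answer: VVX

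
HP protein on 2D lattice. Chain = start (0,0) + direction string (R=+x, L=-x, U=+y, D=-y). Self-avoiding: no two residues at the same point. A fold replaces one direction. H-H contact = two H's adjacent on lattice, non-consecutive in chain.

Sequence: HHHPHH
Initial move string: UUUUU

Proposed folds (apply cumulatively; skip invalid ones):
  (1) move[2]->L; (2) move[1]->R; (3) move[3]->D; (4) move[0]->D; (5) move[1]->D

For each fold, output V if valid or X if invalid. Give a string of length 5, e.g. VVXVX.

Initial: UUUUU -> [(0, 0), (0, 1), (0, 2), (0, 3), (0, 4), (0, 5)]
Fold 1: move[2]->L => UULUU VALID
Fold 2: move[1]->R => URLUU INVALID (collision), skipped
Fold 3: move[3]->D => UULDU INVALID (collision), skipped
Fold 4: move[0]->D => DULUU INVALID (collision), skipped
Fold 5: move[1]->D => UDLUU INVALID (collision), skipped

Answer: VXXXX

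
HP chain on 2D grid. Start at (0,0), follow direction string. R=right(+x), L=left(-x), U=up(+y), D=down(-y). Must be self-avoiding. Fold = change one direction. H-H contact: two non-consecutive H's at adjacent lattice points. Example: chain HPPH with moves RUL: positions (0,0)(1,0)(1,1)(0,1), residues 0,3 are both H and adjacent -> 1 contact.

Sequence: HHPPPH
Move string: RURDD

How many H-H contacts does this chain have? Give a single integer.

Answer: 0

Derivation:
Positions: [(0, 0), (1, 0), (1, 1), (2, 1), (2, 0), (2, -1)]
No H-H contacts found.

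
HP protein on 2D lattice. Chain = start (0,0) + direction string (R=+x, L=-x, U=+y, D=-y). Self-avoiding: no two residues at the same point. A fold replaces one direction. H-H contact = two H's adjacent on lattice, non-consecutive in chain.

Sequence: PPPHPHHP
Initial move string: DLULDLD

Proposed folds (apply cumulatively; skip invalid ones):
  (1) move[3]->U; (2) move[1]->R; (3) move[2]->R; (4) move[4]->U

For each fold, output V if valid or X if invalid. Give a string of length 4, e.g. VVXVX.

Initial: DLULDLD -> [(0, 0), (0, -1), (-1, -1), (-1, 0), (-2, 0), (-2, -1), (-3, -1), (-3, -2)]
Fold 1: move[3]->U => DLUUDLD INVALID (collision), skipped
Fold 2: move[1]->R => DRULDLD INVALID (collision), skipped
Fold 3: move[2]->R => DLRLDLD INVALID (collision), skipped
Fold 4: move[4]->U => DLULULD VALID

Answer: XXXV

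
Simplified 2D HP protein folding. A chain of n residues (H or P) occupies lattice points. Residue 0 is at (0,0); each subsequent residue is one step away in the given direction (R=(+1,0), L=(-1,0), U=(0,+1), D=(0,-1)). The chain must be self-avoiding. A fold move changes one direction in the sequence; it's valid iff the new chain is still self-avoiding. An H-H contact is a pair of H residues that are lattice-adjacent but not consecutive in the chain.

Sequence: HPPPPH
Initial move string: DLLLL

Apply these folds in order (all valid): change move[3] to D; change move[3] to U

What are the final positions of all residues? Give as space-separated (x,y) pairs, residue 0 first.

Answer: (0,0) (0,-1) (-1,-1) (-2,-1) (-2,0) (-3,0)

Derivation:
Initial moves: DLLLL
Fold: move[3]->D => DLLDL (positions: [(0, 0), (0, -1), (-1, -1), (-2, -1), (-2, -2), (-3, -2)])
Fold: move[3]->U => DLLUL (positions: [(0, 0), (0, -1), (-1, -1), (-2, -1), (-2, 0), (-3, 0)])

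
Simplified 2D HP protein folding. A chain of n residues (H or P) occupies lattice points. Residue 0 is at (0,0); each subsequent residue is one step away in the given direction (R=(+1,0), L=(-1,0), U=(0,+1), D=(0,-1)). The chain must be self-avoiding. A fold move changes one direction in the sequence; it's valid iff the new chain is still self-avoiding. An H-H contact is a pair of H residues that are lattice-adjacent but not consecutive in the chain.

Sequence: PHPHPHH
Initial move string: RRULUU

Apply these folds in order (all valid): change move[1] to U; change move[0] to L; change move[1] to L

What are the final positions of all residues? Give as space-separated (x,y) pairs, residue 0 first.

Initial moves: RRULUU
Fold: move[1]->U => RUULUU (positions: [(0, 0), (1, 0), (1, 1), (1, 2), (0, 2), (0, 3), (0, 4)])
Fold: move[0]->L => LUULUU (positions: [(0, 0), (-1, 0), (-1, 1), (-1, 2), (-2, 2), (-2, 3), (-2, 4)])
Fold: move[1]->L => LLULUU (positions: [(0, 0), (-1, 0), (-2, 0), (-2, 1), (-3, 1), (-3, 2), (-3, 3)])

Answer: (0,0) (-1,0) (-2,0) (-2,1) (-3,1) (-3,2) (-3,3)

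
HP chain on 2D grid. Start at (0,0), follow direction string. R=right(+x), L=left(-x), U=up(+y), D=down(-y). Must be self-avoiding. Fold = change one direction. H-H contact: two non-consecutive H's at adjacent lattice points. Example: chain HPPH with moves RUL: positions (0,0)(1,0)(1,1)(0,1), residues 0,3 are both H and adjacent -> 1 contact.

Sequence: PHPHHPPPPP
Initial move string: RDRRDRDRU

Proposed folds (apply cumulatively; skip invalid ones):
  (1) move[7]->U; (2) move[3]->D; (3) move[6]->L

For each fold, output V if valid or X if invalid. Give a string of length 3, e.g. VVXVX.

Answer: XVX

Derivation:
Initial: RDRRDRDRU -> [(0, 0), (1, 0), (1, -1), (2, -1), (3, -1), (3, -2), (4, -2), (4, -3), (5, -3), (5, -2)]
Fold 1: move[7]->U => RDRRDRDUU INVALID (collision), skipped
Fold 2: move[3]->D => RDRDDRDRU VALID
Fold 3: move[6]->L => RDRDDRLRU INVALID (collision), skipped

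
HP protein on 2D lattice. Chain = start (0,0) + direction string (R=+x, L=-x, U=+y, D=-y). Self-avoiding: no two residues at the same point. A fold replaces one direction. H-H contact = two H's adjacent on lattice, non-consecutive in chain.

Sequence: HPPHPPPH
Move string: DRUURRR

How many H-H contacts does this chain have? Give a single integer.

Positions: [(0, 0), (0, -1), (1, -1), (1, 0), (1, 1), (2, 1), (3, 1), (4, 1)]
H-H contact: residue 0 @(0,0) - residue 3 @(1, 0)

Answer: 1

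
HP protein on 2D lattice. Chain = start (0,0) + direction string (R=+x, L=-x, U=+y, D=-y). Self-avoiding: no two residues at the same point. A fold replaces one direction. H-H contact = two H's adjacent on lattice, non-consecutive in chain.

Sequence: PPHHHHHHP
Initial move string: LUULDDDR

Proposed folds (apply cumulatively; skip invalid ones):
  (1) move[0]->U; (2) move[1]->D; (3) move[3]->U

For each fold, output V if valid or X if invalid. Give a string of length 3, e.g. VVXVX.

Answer: XXX

Derivation:
Initial: LUULDDDR -> [(0, 0), (-1, 0), (-1, 1), (-1, 2), (-2, 2), (-2, 1), (-2, 0), (-2, -1), (-1, -1)]
Fold 1: move[0]->U => UUULDDDR INVALID (collision), skipped
Fold 2: move[1]->D => LDULDDDR INVALID (collision), skipped
Fold 3: move[3]->U => LUUUDDDR INVALID (collision), skipped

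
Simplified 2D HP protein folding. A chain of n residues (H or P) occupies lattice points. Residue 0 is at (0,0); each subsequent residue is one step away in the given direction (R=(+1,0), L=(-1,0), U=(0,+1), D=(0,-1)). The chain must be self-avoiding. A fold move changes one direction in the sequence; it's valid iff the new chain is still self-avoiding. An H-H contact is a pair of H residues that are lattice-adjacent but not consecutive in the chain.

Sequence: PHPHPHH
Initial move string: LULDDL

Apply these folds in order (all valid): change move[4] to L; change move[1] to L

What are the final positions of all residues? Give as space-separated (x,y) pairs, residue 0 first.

Initial moves: LULDDL
Fold: move[4]->L => LULDLL (positions: [(0, 0), (-1, 0), (-1, 1), (-2, 1), (-2, 0), (-3, 0), (-4, 0)])
Fold: move[1]->L => LLLDLL (positions: [(0, 0), (-1, 0), (-2, 0), (-3, 0), (-3, -1), (-4, -1), (-5, -1)])

Answer: (0,0) (-1,0) (-2,0) (-3,0) (-3,-1) (-4,-1) (-5,-1)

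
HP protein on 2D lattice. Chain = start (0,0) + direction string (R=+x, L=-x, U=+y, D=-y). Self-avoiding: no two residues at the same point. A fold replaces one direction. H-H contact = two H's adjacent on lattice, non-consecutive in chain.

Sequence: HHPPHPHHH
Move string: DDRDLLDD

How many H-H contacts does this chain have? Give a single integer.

Positions: [(0, 0), (0, -1), (0, -2), (1, -2), (1, -3), (0, -3), (-1, -3), (-1, -4), (-1, -5)]
No H-H contacts found.

Answer: 0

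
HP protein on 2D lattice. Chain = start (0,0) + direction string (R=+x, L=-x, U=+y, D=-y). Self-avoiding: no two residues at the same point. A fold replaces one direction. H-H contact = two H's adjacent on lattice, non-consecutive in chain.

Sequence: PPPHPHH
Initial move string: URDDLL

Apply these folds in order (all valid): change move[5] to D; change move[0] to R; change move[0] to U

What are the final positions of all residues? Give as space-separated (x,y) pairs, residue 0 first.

Initial moves: URDDLL
Fold: move[5]->D => URDDLD (positions: [(0, 0), (0, 1), (1, 1), (1, 0), (1, -1), (0, -1), (0, -2)])
Fold: move[0]->R => RRDDLD (positions: [(0, 0), (1, 0), (2, 0), (2, -1), (2, -2), (1, -2), (1, -3)])
Fold: move[0]->U => URDDLD (positions: [(0, 0), (0, 1), (1, 1), (1, 0), (1, -1), (0, -1), (0, -2)])

Answer: (0,0) (0,1) (1,1) (1,0) (1,-1) (0,-1) (0,-2)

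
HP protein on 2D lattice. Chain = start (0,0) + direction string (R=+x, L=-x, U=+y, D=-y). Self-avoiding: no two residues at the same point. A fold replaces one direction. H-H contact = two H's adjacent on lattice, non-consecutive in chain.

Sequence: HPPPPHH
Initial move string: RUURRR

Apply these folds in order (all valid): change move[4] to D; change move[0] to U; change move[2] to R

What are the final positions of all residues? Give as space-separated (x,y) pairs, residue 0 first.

Initial moves: RUURRR
Fold: move[4]->D => RUURDR (positions: [(0, 0), (1, 0), (1, 1), (1, 2), (2, 2), (2, 1), (3, 1)])
Fold: move[0]->U => UUURDR (positions: [(0, 0), (0, 1), (0, 2), (0, 3), (1, 3), (1, 2), (2, 2)])
Fold: move[2]->R => UURRDR (positions: [(0, 0), (0, 1), (0, 2), (1, 2), (2, 2), (2, 1), (3, 1)])

Answer: (0,0) (0,1) (0,2) (1,2) (2,2) (2,1) (3,1)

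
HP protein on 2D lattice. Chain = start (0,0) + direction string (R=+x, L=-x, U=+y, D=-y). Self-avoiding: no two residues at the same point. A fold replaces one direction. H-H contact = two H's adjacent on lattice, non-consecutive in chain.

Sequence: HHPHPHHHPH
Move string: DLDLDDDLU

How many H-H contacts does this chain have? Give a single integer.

Positions: [(0, 0), (0, -1), (-1, -1), (-1, -2), (-2, -2), (-2, -3), (-2, -4), (-2, -5), (-3, -5), (-3, -4)]
H-H contact: residue 6 @(-2,-4) - residue 9 @(-3, -4)

Answer: 1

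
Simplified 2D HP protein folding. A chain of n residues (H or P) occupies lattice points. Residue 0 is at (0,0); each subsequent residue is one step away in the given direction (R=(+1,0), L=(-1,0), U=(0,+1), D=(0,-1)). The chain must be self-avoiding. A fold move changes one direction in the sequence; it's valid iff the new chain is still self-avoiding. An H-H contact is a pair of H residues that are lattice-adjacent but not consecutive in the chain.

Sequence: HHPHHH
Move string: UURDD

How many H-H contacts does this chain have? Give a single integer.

Answer: 2

Derivation:
Positions: [(0, 0), (0, 1), (0, 2), (1, 2), (1, 1), (1, 0)]
H-H contact: residue 0 @(0,0) - residue 5 @(1, 0)
H-H contact: residue 1 @(0,1) - residue 4 @(1, 1)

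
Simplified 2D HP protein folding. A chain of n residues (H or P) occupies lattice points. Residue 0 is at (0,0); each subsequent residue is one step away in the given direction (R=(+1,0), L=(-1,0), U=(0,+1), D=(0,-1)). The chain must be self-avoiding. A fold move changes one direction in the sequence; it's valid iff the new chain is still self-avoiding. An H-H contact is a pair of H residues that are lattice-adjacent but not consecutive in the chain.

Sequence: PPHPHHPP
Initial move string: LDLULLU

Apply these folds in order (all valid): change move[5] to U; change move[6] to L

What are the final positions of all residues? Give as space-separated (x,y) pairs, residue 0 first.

Initial moves: LDLULLU
Fold: move[5]->U => LDLULUU (positions: [(0, 0), (-1, 0), (-1, -1), (-2, -1), (-2, 0), (-3, 0), (-3, 1), (-3, 2)])
Fold: move[6]->L => LDLULUL (positions: [(0, 0), (-1, 0), (-1, -1), (-2, -1), (-2, 0), (-3, 0), (-3, 1), (-4, 1)])

Answer: (0,0) (-1,0) (-1,-1) (-2,-1) (-2,0) (-3,0) (-3,1) (-4,1)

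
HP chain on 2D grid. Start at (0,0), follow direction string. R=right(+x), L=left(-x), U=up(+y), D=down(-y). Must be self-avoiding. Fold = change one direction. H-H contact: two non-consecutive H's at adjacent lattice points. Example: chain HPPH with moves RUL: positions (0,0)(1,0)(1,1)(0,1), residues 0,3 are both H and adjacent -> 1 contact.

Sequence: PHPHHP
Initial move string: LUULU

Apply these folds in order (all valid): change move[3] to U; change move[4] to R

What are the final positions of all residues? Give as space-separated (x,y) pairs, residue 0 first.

Initial moves: LUULU
Fold: move[3]->U => LUUUU (positions: [(0, 0), (-1, 0), (-1, 1), (-1, 2), (-1, 3), (-1, 4)])
Fold: move[4]->R => LUUUR (positions: [(0, 0), (-1, 0), (-1, 1), (-1, 2), (-1, 3), (0, 3)])

Answer: (0,0) (-1,0) (-1,1) (-1,2) (-1,3) (0,3)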